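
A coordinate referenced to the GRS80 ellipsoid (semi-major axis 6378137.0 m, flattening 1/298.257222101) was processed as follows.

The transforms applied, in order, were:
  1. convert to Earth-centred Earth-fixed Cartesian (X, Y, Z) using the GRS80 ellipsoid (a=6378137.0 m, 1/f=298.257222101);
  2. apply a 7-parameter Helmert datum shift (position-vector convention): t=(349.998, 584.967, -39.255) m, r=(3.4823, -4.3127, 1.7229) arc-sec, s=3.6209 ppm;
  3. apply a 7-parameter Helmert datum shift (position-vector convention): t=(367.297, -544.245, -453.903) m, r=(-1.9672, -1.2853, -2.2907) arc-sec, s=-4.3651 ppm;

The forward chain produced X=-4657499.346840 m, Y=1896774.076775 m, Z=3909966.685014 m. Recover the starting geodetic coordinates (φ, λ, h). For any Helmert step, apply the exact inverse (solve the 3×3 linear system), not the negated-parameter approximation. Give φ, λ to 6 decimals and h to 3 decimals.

φ=38.052743°, λ=157.844221°, h=843.097 m

start: X=-4657499.3468, Y=1896774.0768, Z=3909966.6850 m
→ Helmert⁻¹: X=-4657883.6786, Y=1897237.5798, Z=3910484.7766
→ Helmert⁻¹: X=-4658119.2018, Y=1896750.6748, Z=3910575.2444
→ geod (Bowring, a=6378137.000): φ=38.05274300°, λ=157.84422100°, h=843.0970 m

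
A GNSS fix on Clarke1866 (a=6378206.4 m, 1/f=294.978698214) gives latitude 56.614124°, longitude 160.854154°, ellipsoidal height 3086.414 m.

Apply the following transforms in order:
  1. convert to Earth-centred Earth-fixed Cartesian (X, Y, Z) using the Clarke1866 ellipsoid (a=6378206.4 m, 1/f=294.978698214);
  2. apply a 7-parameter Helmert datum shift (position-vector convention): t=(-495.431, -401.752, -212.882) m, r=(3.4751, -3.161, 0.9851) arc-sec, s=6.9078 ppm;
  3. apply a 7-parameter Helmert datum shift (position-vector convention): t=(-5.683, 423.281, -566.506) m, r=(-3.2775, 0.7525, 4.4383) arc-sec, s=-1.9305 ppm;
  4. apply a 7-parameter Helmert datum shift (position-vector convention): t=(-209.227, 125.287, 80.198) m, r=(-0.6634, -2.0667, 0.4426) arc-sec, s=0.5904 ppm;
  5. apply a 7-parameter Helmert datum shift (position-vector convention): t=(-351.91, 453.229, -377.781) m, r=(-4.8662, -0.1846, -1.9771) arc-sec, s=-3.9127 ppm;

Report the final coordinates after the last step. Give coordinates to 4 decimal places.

X=-3326295.4881 m, Y=1155071.1537 m, Z=5303578.9936 m

start: φ=56.614124°, λ=160.854154°, h=3086.414 m
→ ECEF (a=6378206.400, f=1/294.978698214): X=-3325086.1507, Y=1154394.7899, Z=5304752.1403
→ Helmert 7p (PV): X=-3325691.3597, Y=1153895.7580, Z=5304544.3944
→ Helmert 7p (PV): X=-3325696.0992, Y=1154329.5389, Z=5303961.4457
→ Helmert 7p (PV): X=-3325962.9105, Y=1154465.4300, Z=5304007.7402
→ Helmert 7p (PV): X=-3326295.4881, Y=1155071.1537, Z=5303578.9936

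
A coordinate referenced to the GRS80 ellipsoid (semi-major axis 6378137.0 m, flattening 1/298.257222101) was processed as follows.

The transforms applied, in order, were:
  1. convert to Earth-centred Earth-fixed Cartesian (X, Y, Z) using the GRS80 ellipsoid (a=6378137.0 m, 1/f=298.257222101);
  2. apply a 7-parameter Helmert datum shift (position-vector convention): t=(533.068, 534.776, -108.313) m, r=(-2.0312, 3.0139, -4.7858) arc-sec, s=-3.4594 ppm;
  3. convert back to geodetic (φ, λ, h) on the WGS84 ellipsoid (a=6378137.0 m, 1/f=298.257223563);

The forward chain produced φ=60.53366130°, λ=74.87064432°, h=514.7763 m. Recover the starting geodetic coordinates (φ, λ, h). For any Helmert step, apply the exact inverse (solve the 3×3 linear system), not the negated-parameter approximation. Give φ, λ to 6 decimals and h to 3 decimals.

φ=60.540020°, λ=74.879968°, h=308.987 m

start: φ=60.533661°, λ=74.870644°, h=514.776 m
→ ECEF (a=6378137.000, f=1/298.257223563): X=821032.0962, Y=3036693.2943, Z=5530414.5025
→ Helmert⁻¹: X=820350.6099, Y=3036133.5929, Z=5530583.8331
→ geod (Bowring, a=6378137.000): φ=60.54002000°, λ=74.87996800°, h=308.9870 m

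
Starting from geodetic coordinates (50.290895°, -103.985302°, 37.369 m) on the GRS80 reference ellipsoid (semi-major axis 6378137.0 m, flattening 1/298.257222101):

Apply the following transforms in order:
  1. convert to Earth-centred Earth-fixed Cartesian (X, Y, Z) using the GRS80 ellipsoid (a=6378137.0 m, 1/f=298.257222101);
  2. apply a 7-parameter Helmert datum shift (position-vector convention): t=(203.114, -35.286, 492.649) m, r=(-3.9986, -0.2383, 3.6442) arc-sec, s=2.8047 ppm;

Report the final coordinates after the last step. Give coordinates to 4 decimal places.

X=-986497.7989 m, Y=-3961986.9645 m, Z=4884135.3325 m

start: φ=50.290895°, λ=-103.985302°, h=37.369 m
→ ECEF (a=6378137.000, f=1/298.257222101): X=-986762.5028, Y=-3962017.8041, Z=4883553.3196
→ Helmert 7p (PV): X=-986497.7989, Y=-3961986.9645, Z=4884135.3325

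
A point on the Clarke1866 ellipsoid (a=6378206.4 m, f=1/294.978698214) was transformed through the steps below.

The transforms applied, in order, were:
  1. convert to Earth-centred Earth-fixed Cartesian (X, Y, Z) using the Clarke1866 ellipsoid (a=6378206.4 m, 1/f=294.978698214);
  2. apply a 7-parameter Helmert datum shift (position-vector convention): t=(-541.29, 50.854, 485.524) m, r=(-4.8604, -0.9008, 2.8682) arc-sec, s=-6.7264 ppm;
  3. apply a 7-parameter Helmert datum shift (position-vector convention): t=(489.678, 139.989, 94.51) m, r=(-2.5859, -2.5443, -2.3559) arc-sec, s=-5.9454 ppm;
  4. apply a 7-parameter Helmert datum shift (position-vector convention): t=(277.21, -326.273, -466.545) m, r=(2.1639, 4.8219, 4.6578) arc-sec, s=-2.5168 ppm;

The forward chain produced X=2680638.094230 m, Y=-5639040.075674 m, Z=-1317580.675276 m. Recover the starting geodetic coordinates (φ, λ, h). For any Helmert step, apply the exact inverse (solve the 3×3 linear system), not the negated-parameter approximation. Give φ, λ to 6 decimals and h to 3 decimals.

φ=-11.997322°, λ=-64.577491°, h=3896.662 m

start: X=2680638.0942, Y=-5639040.0757, Z=-1317580.6753 m
→ Helmert⁻¹: X=2680271.0844, Y=-5638802.3356, Z=-1316995.6319
→ Helmert⁻¹: X=2679845.4973, Y=-5638928.7286, Z=-1317201.7228
→ Helmert⁻¹: X=2680320.6485, Y=-5639023.7305, Z=-1317840.6930
→ geod (Bowring, a=6378206.400): φ=-11.99732200°, λ=-64.57749100°, h=3896.6620 m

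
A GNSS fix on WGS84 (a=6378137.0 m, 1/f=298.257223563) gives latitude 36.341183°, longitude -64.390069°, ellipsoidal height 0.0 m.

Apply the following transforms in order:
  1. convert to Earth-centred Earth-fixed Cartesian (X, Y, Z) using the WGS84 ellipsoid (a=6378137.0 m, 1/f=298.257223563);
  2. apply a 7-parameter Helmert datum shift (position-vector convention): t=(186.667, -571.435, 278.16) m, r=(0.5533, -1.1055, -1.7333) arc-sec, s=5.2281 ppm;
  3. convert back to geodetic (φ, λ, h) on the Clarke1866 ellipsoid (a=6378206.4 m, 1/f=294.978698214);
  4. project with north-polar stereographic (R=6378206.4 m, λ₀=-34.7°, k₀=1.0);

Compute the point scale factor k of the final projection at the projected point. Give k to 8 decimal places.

1.25580448

start: φ=36.341183°, λ=-64.390069°, h=0.000 m
→ ECEF (a=6378137.000, f=1/298.257223563): X=2223304.0564, Y=-4638330.1854, Z=3758753.3329
→ Helmert 7p (PV): X=2223443.2241, Y=-4638954.6360, Z=3759050.6179
→ geod (Bowring, a=6378206.400): φ=36.34205730°, λ=-64.39167750°, h=692.1708 m
→ into stereo (λ₀=-34.7°): φ=36.34205730°, λ−λ₀=-29.69167750°
scale k = 1.25580448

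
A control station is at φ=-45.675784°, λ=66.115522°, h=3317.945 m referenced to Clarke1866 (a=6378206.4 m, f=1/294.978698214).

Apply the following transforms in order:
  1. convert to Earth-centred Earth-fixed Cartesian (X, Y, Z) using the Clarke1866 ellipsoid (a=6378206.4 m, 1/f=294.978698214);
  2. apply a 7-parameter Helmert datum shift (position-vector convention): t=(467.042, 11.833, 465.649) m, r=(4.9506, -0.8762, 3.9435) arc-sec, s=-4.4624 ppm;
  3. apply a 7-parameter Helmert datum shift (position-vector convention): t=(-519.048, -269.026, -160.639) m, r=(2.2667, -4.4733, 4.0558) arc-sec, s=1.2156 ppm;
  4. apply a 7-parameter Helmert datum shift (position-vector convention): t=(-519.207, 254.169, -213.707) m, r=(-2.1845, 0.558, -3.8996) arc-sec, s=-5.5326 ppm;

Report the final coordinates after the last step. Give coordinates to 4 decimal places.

start: φ=-45.675784°, λ=66.115522°, h=3317.945 m
→ ECEF (a=6378206.400, f=1/294.978698214): X=1808508.4922, Y=4084118.1181, Z=-4542311.7497
→ Helmert 7p (PV): X=1808908.6769, Y=4084255.3226, Z=-4541720.1255
→ Helmert 7p (PV): X=1808410.0159, Y=4084076.7404, Z=-4541802.1722
→ Helmert 7p (PV): X=1807945.7292, Y=4084226.0238, Z=-4542038.8966

X=1807945.7292 m, Y=4084226.0238 m, Z=-4542038.8966 m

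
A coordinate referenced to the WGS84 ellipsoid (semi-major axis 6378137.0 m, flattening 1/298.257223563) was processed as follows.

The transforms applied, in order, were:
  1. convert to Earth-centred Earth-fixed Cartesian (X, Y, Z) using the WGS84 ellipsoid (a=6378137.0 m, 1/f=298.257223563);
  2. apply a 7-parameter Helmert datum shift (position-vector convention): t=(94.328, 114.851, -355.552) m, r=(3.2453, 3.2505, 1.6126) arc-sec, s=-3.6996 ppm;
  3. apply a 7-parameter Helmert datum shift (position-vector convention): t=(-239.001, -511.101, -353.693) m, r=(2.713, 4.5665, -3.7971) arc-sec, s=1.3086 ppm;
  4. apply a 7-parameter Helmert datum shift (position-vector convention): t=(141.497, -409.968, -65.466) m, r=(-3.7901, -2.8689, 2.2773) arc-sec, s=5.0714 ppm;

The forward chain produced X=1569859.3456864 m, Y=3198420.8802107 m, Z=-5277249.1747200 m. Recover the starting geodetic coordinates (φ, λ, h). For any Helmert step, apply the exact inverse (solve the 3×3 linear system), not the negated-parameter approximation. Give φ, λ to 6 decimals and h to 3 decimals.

φ=-56.143700°, λ=63.860542°, h=3713.227 m

start: X=1569859.3457, Y=3198420.8802, Z=-5277249.1747 m
→ Helmert⁻¹: X=1569671.8075, Y=3198894.2622, Z=-5277119.9990
→ Helmert⁻¹: X=1569966.6799, Y=3199360.6725, Z=-5276766.7245
→ Helmert⁻¹: X=1569986.3222, Y=3199162.3652, Z=-5276456.2865
→ geod (Bowring, a=6378137.000): φ=-56.14370000°, λ=63.86054200°, h=3713.2270 m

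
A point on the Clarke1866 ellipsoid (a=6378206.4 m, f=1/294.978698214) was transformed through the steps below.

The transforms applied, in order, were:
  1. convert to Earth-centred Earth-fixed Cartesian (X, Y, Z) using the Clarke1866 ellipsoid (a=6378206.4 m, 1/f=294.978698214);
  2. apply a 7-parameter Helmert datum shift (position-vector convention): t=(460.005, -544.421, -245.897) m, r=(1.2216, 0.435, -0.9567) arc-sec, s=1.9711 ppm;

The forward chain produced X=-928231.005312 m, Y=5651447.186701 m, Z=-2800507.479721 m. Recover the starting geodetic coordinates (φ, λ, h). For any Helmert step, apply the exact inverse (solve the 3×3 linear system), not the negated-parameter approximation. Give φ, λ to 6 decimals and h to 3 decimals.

start: X=-928231.0053, Y=5651447.1867, Z=-2800507.4797 m
→ Helmert⁻¹: X=-928709.4891, Y=5651959.5748, Z=-2800291.4954
→ geod (Bowring, a=6378206.400): φ=-26.20778200°, λ=99.33125000°, h=1621.6680 m

φ=-26.207782°, λ=99.331250°, h=1621.668 m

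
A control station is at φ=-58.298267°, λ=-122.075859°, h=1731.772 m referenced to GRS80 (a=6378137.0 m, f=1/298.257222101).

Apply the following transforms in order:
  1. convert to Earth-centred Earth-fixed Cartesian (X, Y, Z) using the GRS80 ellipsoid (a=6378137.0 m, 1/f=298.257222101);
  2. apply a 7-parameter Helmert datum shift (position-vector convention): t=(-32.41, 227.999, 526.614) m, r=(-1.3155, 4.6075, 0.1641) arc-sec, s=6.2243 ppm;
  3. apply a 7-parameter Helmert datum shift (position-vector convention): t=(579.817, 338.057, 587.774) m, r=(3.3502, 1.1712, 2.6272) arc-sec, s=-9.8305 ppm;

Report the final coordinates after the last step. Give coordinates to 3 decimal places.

X=-1784259.618 m, Y=-2847115.734 m, Z=-5403586.389 m

start: φ=-58.298267°, λ=-122.075859°, h=1731.772 m
→ ECEF (a=6378137.000, f=1/298.257222101): X=-1784700.5813, Y=-2847721.2095, Z=-5404742.1756
→ Helmert 7p (PV): X=-1784862.5649, Y=-2847546.8257, Z=-5404191.1738
→ Helmert 7p (PV): X=-1784259.6183, Y=-2847115.7342, Z=-5403586.3893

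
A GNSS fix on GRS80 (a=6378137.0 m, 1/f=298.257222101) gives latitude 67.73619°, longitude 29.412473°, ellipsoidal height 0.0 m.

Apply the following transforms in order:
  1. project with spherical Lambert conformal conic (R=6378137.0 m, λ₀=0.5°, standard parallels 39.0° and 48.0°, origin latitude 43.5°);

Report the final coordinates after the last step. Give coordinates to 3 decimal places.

start: φ=67.736190°, λ=29.412473°, h=0.000 m
→ lcc (R=6378137.0, λ₀=0.5°): E=1331685.8104, N=3019299.2216

E=1331685.810 m, N=3019299.222 m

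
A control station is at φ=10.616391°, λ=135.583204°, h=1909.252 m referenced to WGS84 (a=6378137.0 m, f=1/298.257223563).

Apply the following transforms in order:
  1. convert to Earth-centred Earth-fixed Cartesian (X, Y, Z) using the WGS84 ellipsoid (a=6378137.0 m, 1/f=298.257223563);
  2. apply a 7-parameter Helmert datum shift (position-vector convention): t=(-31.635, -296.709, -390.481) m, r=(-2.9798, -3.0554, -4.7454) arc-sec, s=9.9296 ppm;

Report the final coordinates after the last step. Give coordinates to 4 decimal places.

start: φ=10.616391°, λ=135.583204°, h=1909.252 m
→ ECEF (a=6378137.000, f=1/298.257223563): X=-4479564.1416, Y=4389286.5007, Z=1167678.4406
→ Helmert 7p (PV): X=-4479556.5714, Y=4389153.3040, Z=1167169.7874

X=-4479556.5714 m, Y=4389153.3040 m, Z=1167169.7874 m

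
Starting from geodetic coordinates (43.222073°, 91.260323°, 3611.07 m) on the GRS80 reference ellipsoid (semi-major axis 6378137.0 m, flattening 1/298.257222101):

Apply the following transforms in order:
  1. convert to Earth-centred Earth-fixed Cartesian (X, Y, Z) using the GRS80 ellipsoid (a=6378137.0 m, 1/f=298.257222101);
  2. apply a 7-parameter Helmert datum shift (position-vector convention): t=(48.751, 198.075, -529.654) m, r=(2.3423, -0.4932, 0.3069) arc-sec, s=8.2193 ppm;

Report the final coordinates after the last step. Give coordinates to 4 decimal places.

start: φ=43.222073°, λ=91.260323°, h=3611.070 m
→ ECEF (a=6378137.000, f=1/298.257222101): X=-102446.6978, Y=4656597.2917, Z=4347985.4249
→ Helmert 7p (PV): X=-102416.1140, Y=4656784.1130, Z=4347544.1431

X=-102416.1140 m, Y=4656784.1130 m, Z=4347544.1431 m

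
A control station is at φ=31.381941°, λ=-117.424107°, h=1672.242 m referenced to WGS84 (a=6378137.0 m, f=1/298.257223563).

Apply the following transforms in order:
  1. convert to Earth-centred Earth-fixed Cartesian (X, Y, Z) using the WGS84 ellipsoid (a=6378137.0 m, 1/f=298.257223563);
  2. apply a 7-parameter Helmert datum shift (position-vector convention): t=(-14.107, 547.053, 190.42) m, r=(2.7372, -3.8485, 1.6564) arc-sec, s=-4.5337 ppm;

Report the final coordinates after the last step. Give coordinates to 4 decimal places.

X=-2510835.1203 m, Y=-4838353.6810 m, Z=3303054.0781 m

start: φ=31.381941°, λ=-117.424107°, h=1672.242 m
→ ECEF (a=6378137.000, f=1/298.257223563): X=-2510809.6275, Y=-4838858.6775, Z=3302989.6924
→ Helmert 7p (PV): X=-2510835.1203, Y=-4838353.6810, Z=3303054.0781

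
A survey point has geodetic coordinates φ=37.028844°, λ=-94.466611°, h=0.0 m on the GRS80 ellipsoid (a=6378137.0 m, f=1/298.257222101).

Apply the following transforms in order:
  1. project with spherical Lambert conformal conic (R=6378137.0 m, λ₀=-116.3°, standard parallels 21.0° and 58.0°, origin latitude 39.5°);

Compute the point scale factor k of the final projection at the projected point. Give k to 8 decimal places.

start: φ=37.028844°, λ=-94.466611°, h=0.000 m
→ into lcc (λ₀=-116.3°): φ=37.02884400°, λ−λ₀=21.83338900°
scale k = 0.94947576

0.94947576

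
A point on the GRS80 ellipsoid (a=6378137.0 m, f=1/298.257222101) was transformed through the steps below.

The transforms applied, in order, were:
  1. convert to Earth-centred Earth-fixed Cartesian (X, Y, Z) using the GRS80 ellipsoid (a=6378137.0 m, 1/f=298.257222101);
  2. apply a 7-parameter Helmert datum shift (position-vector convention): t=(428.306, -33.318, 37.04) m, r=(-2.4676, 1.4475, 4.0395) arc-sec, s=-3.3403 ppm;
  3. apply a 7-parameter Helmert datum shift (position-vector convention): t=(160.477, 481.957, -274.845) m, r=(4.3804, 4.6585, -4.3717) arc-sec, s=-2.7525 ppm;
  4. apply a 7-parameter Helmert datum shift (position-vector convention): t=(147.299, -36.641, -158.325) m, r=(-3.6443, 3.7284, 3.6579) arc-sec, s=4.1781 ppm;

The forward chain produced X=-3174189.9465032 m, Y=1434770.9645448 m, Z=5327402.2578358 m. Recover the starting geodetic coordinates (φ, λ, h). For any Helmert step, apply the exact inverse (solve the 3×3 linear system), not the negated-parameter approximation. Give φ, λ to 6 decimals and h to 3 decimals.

start: X=-3174189.9465, Y=1434770.9645, Z=5327402.2578 m
→ Helmert⁻¹: X=-3174394.8377, Y=1434763.7788, Z=5327506.2936
→ Helmert⁻¹: X=-3174714.7789, Y=1434331.6259, Z=5327693.6417
→ Helmert⁻¹: X=-3175162.9880, Y=1434368.1814, Z=5327669.2752
→ geod (Bowring, a=6378137.000): φ=56.99263400°, λ=155.68910200°, h=2642.4670 m

φ=56.992634°, λ=155.689102°, h=2642.467 m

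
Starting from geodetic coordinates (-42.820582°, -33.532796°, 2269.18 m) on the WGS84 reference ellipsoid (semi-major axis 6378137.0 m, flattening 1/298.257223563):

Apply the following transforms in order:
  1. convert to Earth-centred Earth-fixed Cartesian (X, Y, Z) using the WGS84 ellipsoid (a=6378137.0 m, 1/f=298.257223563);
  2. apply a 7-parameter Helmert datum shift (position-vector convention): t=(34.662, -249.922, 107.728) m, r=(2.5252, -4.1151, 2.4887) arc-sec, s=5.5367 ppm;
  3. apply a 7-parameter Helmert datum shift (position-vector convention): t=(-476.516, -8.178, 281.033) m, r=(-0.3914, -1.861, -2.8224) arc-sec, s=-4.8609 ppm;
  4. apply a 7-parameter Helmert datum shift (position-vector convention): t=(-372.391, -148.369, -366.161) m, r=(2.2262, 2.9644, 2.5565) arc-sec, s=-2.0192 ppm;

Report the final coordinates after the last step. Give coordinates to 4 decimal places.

X=3906369.8089 m, Y=-2589539.1047 m, Z=-4314415.0178 m

start: φ=-42.820582°, λ=-33.532796°, h=2269.180 m
→ ECEF (a=6378137.000, f=1/298.257223563): X=3907098.3972, Y=-2589269.4077, Z=-4314445.7329
→ Helmert 7p (PV): X=3907272.0089, Y=-2589433.7041, Z=-4314315.6428
→ Helmert 7p (PV): X=3906779.9932, Y=-2589490.9462, Z=-4313973.4720
→ Helmert 7p (PV): X=3906369.8089, Y=-2589539.1047, Z=-4314415.0178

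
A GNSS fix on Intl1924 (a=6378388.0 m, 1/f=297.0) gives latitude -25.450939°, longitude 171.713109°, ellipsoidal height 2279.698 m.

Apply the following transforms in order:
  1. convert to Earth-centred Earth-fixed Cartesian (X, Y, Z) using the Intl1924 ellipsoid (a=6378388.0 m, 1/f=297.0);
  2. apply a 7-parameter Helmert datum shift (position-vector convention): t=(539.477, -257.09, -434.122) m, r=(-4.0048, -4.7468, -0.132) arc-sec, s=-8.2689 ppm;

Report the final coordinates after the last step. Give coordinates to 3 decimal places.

start: φ=-25.450939°, λ=171.713109°, h=2279.698 m
→ ECEF (a=6378388.000, f=1/297.0): X=-5704831.4650, Y=830911.9343, Z=-2725280.4301
→ Helmert 7p (PV): X=-5704181.5669, Y=830598.7113, Z=-2725839.4347

X=-5704181.567 m, Y=830598.711 m, Z=-2725839.435 m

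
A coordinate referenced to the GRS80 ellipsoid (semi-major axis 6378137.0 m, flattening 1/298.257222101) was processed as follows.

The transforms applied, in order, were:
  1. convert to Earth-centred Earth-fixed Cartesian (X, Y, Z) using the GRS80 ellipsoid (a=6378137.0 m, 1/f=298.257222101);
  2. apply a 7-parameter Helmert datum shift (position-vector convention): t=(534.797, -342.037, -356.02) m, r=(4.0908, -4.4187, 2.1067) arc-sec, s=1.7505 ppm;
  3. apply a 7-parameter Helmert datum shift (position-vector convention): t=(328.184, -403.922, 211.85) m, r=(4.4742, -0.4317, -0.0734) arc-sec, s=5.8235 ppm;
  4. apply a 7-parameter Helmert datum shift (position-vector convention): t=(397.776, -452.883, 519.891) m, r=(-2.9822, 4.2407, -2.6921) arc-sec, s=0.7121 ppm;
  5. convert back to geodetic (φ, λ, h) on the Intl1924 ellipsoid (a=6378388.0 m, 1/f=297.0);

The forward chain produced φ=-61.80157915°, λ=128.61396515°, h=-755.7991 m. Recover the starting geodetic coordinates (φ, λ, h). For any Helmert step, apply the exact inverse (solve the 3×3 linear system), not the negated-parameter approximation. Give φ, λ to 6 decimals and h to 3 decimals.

start: φ=-61.801579°, λ=128.613965°, h=-755.799 m
→ ECEF (a=6378388.000, f=1/297.0): X=-1885627.6290, Y=2360904.4910, Z=-5597556.6995
→ Helmert⁻¹: X=-1885939.7887, Y=2361412.0155, Z=-5598077.2365
→ Helmert⁻¹: X=-1886269.5454, Y=2361680.0765, Z=-5598303.7657
→ Helmert⁻¹: X=-1886896.8376, Y=2361926.2281, Z=-5597944.3680
→ geod (Bowring, a=6378137.000): φ=-61.78996200°, λ=128.62067600°, h=517.6060 m

φ=-61.789962°, λ=128.620676°, h=517.606 m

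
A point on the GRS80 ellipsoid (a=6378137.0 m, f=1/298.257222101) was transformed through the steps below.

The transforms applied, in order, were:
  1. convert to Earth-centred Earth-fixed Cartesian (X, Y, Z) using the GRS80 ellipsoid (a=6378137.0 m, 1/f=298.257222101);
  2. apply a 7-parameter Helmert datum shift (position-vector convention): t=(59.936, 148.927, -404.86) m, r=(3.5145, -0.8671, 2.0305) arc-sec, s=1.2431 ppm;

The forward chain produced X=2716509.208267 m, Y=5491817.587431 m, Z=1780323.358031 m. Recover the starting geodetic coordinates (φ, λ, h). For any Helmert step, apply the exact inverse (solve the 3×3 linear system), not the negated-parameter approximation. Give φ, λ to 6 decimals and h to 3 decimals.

start: X=2716509.2083, Y=5491817.5874, Z=1780323.3580 m
→ Helmert⁻¹: X=2716507.4416, Y=5491665.4317, Z=1780621.0134
→ geod (Bowring, a=6378137.000): φ=16.30869700°, λ=63.68023700°, h=3850.8120 m

φ=16.308697°, λ=63.680237°, h=3850.812 m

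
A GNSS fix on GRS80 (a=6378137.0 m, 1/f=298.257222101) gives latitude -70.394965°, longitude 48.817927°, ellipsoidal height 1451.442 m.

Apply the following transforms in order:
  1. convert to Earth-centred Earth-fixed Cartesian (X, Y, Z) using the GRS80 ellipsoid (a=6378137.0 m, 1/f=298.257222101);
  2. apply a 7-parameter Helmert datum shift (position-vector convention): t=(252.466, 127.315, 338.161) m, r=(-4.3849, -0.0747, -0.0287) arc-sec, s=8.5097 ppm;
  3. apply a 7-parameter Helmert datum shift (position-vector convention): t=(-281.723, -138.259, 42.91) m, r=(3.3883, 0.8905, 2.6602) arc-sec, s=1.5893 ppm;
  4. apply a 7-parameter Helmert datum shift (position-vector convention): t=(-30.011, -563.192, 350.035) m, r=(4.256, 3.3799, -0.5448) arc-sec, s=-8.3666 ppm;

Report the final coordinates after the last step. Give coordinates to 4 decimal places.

X=1413477.0685 m, Y=1615381.9336 m, Z=-5986617.7619 m

start: φ=-70.394965°, λ=48.817927°, h=1451.442 m
→ ECEF (a=6378137.000, f=1/298.257222101): X=1413672.0171, Y=1615844.3655, Z=-5987335.2704
→ Helmert 7p (PV): X=1413938.9062, Y=1615857.9507, Z=-5987081.8988
→ Helmert 7p (PV): X=1413612.7427, Y=1615838.8450, Z=-5987028.0648
→ Helmert 7p (PV): X=1413477.0685, Y=1615381.9336, Z=-5986617.7619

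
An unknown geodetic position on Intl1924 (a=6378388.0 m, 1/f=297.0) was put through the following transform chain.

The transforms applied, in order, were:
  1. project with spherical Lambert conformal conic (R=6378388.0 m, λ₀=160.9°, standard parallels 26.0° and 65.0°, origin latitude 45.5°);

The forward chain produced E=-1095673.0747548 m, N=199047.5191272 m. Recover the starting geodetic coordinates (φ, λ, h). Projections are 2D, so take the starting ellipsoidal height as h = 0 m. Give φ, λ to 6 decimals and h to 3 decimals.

start: E=-1095673.0748, N=199047.5191 m
→ lcc⁻¹: φ=46.38287600°, λ=145.65557900°

φ=46.382876°, λ=145.655579°, h=0.000 m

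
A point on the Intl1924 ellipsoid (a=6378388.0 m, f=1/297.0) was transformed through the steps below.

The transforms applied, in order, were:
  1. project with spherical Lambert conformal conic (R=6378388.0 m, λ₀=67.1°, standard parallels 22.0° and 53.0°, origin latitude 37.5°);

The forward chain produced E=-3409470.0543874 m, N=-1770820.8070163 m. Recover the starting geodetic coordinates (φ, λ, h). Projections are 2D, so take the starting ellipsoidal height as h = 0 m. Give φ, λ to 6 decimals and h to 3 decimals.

start: E=-3409470.0544, N=-1770820.8070 m
→ lcc⁻¹: φ=16.07675400°, λ=35.62469700°

φ=16.076754°, λ=35.624697°, h=0.000 m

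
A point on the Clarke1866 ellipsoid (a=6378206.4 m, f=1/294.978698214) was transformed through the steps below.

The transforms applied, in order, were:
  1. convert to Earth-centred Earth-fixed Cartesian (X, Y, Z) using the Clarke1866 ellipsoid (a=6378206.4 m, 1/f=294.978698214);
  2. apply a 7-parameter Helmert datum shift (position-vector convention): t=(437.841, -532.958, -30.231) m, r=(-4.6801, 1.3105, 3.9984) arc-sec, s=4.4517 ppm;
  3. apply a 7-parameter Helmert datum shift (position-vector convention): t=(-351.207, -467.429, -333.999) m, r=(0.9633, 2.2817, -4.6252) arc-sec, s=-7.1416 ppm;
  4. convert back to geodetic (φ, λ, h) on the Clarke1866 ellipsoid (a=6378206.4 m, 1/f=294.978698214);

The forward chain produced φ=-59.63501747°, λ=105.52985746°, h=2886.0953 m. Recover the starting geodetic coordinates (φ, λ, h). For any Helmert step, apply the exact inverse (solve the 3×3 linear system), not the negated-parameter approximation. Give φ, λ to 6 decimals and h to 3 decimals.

φ=-59.624999°, λ=105.524668°, h=3087.755 m

start: φ=-59.635017°, λ=105.529857°, h=2886.095 m
→ ECEF (a=6378206.400, f=1/294.978698214): X=-865829.4502, Y=3115774.1973, Z=-5482326.2036
→ Helmert⁻¹: X=-865493.6585, Y=3116218.8716, Z=-5482055.4826
→ Helmert⁻¹: X=-865832.3953, Y=3116879.1226, Z=-5481935.6271
→ geod (Bowring, a=6378206.400): φ=-59.62499900°, λ=105.52466800°, h=3087.7550 m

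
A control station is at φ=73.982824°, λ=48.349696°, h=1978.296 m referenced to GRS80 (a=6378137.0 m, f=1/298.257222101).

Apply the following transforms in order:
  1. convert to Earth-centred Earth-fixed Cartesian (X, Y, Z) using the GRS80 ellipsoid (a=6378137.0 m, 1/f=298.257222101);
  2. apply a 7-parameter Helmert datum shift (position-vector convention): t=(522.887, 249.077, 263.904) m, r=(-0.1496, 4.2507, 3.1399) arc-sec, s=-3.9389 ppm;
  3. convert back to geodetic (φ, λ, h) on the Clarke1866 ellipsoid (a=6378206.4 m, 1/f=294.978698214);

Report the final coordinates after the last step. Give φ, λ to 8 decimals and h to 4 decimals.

φ=73.97920523°, λ=48.34030823°, h=2504.3418 m

start: φ=73.982824°, λ=48.349696°, h=1978.296 m
→ ECEF (a=6378137.000, f=1/298.257222101): X=1173588.9853, Y=1319509.8704, Z=6110311.5294
→ Helmert 7p (PV): X=1174213.0839, Y=1319776.0468, Z=6110526.2233
→ geod (Bowring, a=6378206.400): φ=73.97920523°, λ=48.34030823°, h=2504.3418 m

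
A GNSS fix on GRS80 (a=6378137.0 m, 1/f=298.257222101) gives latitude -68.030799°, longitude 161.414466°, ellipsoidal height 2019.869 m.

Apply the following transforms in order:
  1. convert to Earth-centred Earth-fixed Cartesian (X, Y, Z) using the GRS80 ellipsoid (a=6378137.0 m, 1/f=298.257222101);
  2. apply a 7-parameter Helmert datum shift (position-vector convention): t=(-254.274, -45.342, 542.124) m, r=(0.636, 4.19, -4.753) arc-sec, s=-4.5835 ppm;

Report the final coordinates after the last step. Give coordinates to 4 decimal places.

start: φ=-68.030799°, λ=161.414466°, h=2019.869 m
→ ECEF (a=6378137.000, f=1/298.257222101): X=-2268929.7981, Y=762941.5549, Z=-5894252.1953
→ Helmert 7p (PV): X=-2269275.8254, Y=762963.1735, Z=-5893634.6124

X=-2269275.8254 m, Y=762963.1735 m, Z=-5893634.6124 m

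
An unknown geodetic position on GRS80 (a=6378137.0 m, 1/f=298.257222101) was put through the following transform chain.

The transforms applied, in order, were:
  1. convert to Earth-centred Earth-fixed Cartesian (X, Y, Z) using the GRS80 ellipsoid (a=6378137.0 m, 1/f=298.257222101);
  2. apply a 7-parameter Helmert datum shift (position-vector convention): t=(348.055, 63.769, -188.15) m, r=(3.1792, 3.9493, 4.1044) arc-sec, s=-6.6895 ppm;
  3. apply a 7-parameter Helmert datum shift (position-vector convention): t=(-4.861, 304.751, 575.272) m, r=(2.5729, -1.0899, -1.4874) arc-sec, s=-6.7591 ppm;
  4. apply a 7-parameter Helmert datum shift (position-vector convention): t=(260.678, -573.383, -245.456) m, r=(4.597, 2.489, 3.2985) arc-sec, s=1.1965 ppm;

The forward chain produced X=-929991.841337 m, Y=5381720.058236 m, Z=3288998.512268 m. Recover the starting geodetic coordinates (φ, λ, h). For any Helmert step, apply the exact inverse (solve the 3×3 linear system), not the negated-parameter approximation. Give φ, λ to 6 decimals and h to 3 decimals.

start: X=-929991.8413, Y=5381720.0582, Z=3288998.5123 m
→ Helmert⁻¹: X=-930205.0233, Y=5382375.1808, Z=3289108.8515
→ Helmert⁻¹: X=-930227.8846, Y=5382141.1199, Z=3288493.5869
→ Helmert⁻¹: X=-930538.0324, Y=5382182.5589, Z=3288602.9633
→ geod (Bowring, a=6378137.000): φ=31.22172500°, λ=99.80903100°, h=3206.8840 m

φ=31.221725°, λ=99.809031°, h=3206.884 m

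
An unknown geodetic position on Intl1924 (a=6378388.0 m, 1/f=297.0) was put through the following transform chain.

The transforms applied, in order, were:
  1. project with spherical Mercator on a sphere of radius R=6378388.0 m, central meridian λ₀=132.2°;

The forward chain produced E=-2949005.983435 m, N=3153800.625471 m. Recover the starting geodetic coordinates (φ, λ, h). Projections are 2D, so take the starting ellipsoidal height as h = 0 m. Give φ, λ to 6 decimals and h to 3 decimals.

start: E=-2949005.9834, N=3153800.6255 m
→ merc⁻¹: φ=27.24150000°, λ=105.70967100°

φ=27.241500°, λ=105.709671°, h=0.000 m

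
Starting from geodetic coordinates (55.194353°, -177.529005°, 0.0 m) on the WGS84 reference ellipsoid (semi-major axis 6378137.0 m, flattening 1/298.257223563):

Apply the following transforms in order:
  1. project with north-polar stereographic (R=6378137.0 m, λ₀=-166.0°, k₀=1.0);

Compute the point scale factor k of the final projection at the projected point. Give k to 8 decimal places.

1.09824158

start: φ=55.194353°, λ=-177.529005°, h=0.000 m
→ into stereo (λ₀=-166.0°): φ=55.19435300°, λ−λ₀=-11.52900500°
scale k = 1.09824158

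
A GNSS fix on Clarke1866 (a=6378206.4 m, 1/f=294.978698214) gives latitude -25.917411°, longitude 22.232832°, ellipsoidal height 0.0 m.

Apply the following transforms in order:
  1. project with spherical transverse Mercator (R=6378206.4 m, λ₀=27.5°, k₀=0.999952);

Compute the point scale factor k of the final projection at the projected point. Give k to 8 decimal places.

1.00337804

start: φ=-25.917411°, λ=22.232832°, h=0.000 m
→ into tm (λ₀=27.5°): φ=-25.91741100°, λ−λ₀=-5.26716800°
scale k = 1.00337804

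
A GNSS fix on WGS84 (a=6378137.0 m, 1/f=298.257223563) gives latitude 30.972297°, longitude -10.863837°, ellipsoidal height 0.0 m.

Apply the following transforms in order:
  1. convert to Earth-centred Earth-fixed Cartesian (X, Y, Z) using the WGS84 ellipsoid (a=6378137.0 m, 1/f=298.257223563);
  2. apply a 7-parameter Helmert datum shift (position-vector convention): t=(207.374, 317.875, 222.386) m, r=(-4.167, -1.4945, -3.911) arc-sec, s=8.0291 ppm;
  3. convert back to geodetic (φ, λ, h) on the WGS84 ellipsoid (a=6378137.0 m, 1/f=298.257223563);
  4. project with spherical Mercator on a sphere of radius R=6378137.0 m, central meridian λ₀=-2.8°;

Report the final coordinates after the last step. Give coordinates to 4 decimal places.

E=-897303.6123 m, N=3629369.8904 m

start: φ=30.972297°, λ=-10.863837°, h=0.000 m
→ ECEF (a=6378137.000, f=1/298.257223563): X=5375474.3245, Y=-1031635.0037, Z=3263260.4220
→ Helmert 7p (PV): X=5375681.6534, Y=-1031361.4118, Z=3263568.7990
→ geod (Bowring, a=6378137.000): φ=30.97397598°, λ=-10.86061549°, h=289.0764 m
→ merc (R=6378137.0, λ₀=-2.8°): E=-897303.6123, N=3629369.8904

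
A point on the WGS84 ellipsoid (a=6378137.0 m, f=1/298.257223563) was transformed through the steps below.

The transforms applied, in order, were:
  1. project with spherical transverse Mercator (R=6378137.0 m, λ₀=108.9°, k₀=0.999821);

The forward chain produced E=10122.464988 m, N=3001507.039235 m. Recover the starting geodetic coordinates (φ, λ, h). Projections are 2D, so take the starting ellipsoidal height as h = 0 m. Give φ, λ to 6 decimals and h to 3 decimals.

φ=26.967787°, λ=109.002044°, h=0.000 m

start: E=10122.4650, N=3001507.0392 m
→ tm⁻¹: φ=26.96778700°, λ=109.00204400°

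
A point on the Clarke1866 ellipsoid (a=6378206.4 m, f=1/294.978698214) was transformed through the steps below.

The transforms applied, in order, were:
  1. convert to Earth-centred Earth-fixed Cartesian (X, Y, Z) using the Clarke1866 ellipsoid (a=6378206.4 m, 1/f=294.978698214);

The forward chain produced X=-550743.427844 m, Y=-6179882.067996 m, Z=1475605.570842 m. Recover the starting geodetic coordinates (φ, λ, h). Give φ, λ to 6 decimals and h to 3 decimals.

φ=13.466138°, λ=-95.092675°, h=391.422 m

start: X=-550743.4278, Y=-6179882.0680, Z=1475605.5708 m
→ geod (Bowring, a=6378206.400): φ=13.46613800°, λ=-95.09267500°, h=391.4220 m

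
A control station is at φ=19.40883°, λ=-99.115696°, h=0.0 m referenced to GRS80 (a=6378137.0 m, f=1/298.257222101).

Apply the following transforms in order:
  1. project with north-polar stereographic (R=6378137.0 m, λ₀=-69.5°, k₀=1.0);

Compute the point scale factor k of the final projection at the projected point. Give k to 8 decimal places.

start: φ=19.408830°, λ=-99.115696°, h=0.000 m
→ into stereo (λ₀=-69.5°): φ=19.40883000°, λ−λ₀=-29.61569600°
scale k = 1.50115609

1.50115609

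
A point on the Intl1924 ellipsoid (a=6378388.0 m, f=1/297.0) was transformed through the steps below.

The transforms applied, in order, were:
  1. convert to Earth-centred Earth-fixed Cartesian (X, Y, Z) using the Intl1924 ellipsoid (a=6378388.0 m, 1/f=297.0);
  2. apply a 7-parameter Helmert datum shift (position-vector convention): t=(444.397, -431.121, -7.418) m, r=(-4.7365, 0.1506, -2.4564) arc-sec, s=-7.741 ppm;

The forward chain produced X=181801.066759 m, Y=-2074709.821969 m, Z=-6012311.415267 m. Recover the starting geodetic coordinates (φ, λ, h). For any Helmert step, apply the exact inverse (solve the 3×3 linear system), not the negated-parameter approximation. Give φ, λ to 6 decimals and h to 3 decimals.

start: X=181801.0668, Y=-2074709.8220, Z=-6012311.4153 m
→ Helmert⁻¹: X=181387.1645, Y=-2074154.5341, Z=-6012398.0357
→ geod (Bowring, a=6378388.000): φ=-71.01834800°, λ=-85.00213400°, h=3498.5360 m

φ=-71.018348°, λ=-85.002134°, h=3498.536 m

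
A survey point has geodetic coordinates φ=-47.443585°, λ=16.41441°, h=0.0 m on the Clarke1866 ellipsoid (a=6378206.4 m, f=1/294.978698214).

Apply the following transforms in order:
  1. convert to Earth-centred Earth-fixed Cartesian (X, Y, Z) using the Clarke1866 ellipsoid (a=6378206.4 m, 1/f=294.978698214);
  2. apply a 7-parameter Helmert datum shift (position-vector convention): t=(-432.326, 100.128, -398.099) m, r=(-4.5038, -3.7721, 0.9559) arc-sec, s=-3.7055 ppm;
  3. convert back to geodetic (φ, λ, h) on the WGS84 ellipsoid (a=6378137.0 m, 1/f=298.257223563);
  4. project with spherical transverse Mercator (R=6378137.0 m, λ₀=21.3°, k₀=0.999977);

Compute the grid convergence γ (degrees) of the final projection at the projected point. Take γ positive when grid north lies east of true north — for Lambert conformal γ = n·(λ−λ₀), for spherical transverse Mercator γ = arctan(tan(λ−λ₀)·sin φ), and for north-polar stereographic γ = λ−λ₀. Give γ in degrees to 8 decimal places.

3.60176305

start: φ=-47.443585°, λ=16.414410°, h=0.000 m
→ ECEF (a=6378206.400, f=1/294.978698214): X=4145488.3713, Y=1221216.5717, Z=-4675053.8302
→ Helmert 7p (PV): X=4145120.5202, Y=1221229.3064, Z=-4675385.4600
→ geod (Bowring, a=6378137.000): φ=-47.44578361°, λ=16.41595022°, h=-51.4139 m
→ into tm (λ₀=21.3°): φ=-47.44578361°, λ−λ₀=-4.88404978°
convergence γ = 3.60176305°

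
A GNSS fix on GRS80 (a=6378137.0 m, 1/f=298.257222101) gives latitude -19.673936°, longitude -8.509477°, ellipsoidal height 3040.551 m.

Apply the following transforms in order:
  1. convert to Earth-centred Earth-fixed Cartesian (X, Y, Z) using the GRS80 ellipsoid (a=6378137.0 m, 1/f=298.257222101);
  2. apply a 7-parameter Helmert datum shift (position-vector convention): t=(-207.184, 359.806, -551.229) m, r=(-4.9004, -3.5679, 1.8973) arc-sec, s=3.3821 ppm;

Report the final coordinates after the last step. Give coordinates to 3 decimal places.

start: φ=-19.673936°, λ=-8.509477°, h=3040.551 m
→ ECEF (a=6378137.000, f=1/298.257222101): X=5944776.3068, Y=-889458.0540, Z=-2134766.3295
→ Helmert 7p (PV): X=5944634.3368, Y=-889097.2914, Z=-2135200.8158

X=5944634.337 m, Y=-889097.291 m, Z=-2135200.816 m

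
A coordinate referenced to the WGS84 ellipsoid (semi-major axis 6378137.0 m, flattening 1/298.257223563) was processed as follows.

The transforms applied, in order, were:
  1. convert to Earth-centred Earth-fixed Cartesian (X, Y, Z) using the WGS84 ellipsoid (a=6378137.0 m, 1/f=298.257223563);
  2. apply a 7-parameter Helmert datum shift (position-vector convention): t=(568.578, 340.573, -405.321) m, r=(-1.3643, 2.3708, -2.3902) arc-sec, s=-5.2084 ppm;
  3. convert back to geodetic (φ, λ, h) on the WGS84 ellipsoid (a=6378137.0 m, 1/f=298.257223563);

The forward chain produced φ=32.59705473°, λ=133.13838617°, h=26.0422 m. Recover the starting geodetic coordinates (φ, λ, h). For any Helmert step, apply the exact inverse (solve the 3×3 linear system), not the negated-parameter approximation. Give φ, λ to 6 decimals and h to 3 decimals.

φ=32.599277°, λ=133.146420°, h=395.730 m

start: φ=32.597055°, λ=133.138386°, h=26.042 m
→ ECEF (a=6378137.000, f=1/298.257223563): X=-3677757.0560, Y=3924862.9543, Z=3416409.7398
→ Helmert⁻¹: X=-3678429.5420, Y=3924477.5963, Z=3416816.5350
→ geod (Bowring, a=6378137.000): φ=32.59927700°, λ=133.14642000°, h=395.7300 m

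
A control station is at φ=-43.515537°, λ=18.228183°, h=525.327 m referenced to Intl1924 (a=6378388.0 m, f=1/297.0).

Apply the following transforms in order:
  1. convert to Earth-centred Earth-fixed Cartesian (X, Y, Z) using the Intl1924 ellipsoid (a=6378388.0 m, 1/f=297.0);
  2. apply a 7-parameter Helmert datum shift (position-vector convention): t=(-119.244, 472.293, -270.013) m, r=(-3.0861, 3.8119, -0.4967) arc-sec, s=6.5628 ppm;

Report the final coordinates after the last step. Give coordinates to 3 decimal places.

X=4400623.964 m, Y=1449711.559 m, Z=-4370054.059 m

start: φ=-43.515537°, λ=18.228183°, h=525.327 m
→ ECEF (a=6378388.000, f=1/297.0): X=4400791.5913, Y=1449305.7306, Z=-4369652.3549
→ Helmert 7p (PV): X=4400623.9645, Y=1449711.5592, Z=-4370054.0594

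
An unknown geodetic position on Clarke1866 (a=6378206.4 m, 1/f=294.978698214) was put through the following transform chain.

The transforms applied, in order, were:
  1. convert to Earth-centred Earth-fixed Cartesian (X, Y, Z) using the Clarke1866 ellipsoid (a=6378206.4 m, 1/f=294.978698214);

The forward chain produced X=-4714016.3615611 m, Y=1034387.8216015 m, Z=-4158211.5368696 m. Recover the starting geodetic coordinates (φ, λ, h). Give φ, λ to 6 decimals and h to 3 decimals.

start: X=-4714016.3616, Y=1034387.8216, Z=-4158211.5369 m
→ geod (Bowring, a=6378206.400): φ=-40.94055800°, λ=167.62383800°, h=1482.9820 m

φ=-40.940558°, λ=167.623838°, h=1482.982 m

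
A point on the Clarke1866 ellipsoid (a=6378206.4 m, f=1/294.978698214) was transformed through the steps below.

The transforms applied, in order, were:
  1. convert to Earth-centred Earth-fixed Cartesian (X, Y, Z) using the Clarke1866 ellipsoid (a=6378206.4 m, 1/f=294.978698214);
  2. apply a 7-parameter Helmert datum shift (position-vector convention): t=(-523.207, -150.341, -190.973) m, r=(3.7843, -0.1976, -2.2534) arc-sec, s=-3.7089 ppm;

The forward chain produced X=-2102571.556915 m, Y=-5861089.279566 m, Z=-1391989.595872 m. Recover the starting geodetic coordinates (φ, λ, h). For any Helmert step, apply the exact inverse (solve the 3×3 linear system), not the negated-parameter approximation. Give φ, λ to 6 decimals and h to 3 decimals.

start: X=-2102571.5569, Y=-5861089.2796, Z=-1391989.5959 m
→ Helmert⁻¹: X=-2101993.4492, Y=-5861009.1733, Z=-1391694.2405
→ geod (Bowring, a=6378206.400): φ=-12.68215500°, λ=-109.72987400°, h=3001.2100 m

φ=-12.682155°, λ=-109.729874°, h=3001.210 m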